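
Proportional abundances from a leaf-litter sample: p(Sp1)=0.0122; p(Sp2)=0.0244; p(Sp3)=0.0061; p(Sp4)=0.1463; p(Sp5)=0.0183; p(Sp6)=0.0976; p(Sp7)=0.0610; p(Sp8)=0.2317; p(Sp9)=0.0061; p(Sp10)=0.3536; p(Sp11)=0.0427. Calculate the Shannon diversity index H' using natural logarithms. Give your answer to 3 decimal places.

Each pᵢ ln pᵢ term (working shown to 5 dp, full precision carried): 0.0122×(-4.40632)=-0.05376, 0.0244×(-3.71317)=-0.09060, 0.0061×(-5.09947)=-0.03111, 0.1463×(-1.92210)=-0.28120, 0.0183×(-4.00085)=-0.07322, 0.0976×(-2.32688)=-0.22710, 0.061×(-2.79688)=-0.17061, 0.2317×(-1.46231)=-0.33882, 0.0061×(-5.09947)=-0.03111, 0.3536×(-1.03959)=-0.36760, 0.0427×(-3.15356)=-0.13466.
Sum = -1.79978, so H' = 1.800.

1.800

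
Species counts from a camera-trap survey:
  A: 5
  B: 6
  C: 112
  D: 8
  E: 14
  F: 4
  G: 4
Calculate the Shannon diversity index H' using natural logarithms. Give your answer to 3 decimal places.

Total N = 5+6+112+8+14+4+4 = 153, so the proportions are 0.03268, 0.03922, 0.73203, 0.05229, 0.0915, 0.02614, 0.02614 (working shown to 5 dp, full precision carried).
Each pᵢ ln pᵢ term: 0.03268×(-3.42100)=-0.11180, 0.03922×(-3.23868)=-0.12701, 0.73203×(-0.31194)=-0.22835, 0.05229×(-2.95100)=-0.15430, 0.0915×(-2.39138)=-0.21882, 0.02614×(-3.64414)=-0.09527, 0.02614×(-3.64414)=-0.09527.
Sum = -1.03081, so H' = 1.031.

1.031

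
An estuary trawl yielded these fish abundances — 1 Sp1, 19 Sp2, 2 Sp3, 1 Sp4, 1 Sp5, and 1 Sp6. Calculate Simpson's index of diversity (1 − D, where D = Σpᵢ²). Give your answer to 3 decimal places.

Total N = 1+19+2+1+1+1 = 25, so the proportions are 0.04, 0.76, 0.08, 0.04, 0.04, 0.04 (working shown to 5 dp, full precision carried).
D = 0.04² + 0.76² + 0.08² + 0.04² + 0.04² + 0.04² = 0.00160 + 0.57760 + 0.00640 + 0.00160 + 0.00160 + 0.00160 = 0.59040.
So 1 − D = 0.40960, i.e. 0.410 to 3 decimal places.

0.410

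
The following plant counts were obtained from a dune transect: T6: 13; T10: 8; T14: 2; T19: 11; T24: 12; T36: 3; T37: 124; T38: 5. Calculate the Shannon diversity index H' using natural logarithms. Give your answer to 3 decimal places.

Total N = 13+8+2+11+12+3+124+5 = 178, so the proportions are 0.07303, 0.04494, 0.01124, 0.0618, 0.06742, 0.01685, 0.69663, 0.02809 (working shown to 5 dp, full precision carried).
Each pᵢ ln pᵢ term: 0.07303×(-2.61683)=-0.19112, 0.04494×(-3.10234)=-0.13943, 0.01124×(-4.48864)=-0.05043, 0.0618×(-2.78389)=-0.17204, 0.06742×(-2.69688)=-0.18181, 0.01685×(-4.08317)=-0.06882, 0.69663×(-0.36150)=-0.25183, 0.02809×(-3.57235)=-0.10035.
Sum = -1.15583, so H' = 1.156.

1.156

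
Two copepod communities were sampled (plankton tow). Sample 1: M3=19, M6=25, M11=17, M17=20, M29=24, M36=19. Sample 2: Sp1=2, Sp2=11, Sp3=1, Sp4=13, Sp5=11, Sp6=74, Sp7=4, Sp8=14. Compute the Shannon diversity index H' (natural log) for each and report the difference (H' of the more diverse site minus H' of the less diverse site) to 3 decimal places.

0.365

Sample 1: N=124, proportions 0.15323, 0.20161, 0.1371, 0.16129, 0.19355, 0.15323, giving H' = 1.78227 (working shown to 5 dp, full precision carried).
Sample 2: N=130, proportions 0.01538, 0.08462, 0.00769, 0.1, 0.08462, 0.56923, 0.03077, 0.10769, giving H' = 1.41771.
Difference = |1.78227 − 1.41771| = 0.36456, i.e. 0.365 to 3 decimal places.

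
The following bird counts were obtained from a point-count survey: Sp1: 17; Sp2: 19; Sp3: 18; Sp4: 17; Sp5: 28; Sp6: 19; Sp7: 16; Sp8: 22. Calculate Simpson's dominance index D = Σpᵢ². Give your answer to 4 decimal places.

0.1294

Total N = 17+19+18+17+28+19+16+22 = 156, so the proportions are 0.108974, 0.121795, 0.115385, 0.108974, 0.179487, 0.121795, 0.102564, 0.141026 (working shown to 6 dp, full precision carried).
D = 0.108974² + 0.121795² + 0.115385² + 0.108974² + 0.179487² + 0.121795² + 0.102564² + 0.141026² = 0.011875 + 0.014834 + 0.013314 + 0.011875 + 0.032216 + 0.014834 + 0.010519 + 0.019888 = 0.129356.
To 4 decimal places, D = 0.1294.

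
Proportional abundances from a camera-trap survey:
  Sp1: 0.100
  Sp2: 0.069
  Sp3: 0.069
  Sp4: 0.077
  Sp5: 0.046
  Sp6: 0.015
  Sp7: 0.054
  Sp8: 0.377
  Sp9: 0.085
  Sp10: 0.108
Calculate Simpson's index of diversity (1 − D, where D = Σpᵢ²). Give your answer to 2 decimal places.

0.81

D = 0.1² + 0.069² + 0.069² + 0.077² + 0.046² + 0.015² + 0.054² + 0.377² + 0.085² + 0.108² = 0.0100 + 0.0048 + 0.0048 + 0.0059 + 0.0021 + 0.0002 + 0.0029 + 0.1421 + 0.0072 + 0.0117 = 0.1917 (working shown to 4 dp, full precision carried).
So 1 − D = 0.8083, i.e. 0.81 to 2 decimal places.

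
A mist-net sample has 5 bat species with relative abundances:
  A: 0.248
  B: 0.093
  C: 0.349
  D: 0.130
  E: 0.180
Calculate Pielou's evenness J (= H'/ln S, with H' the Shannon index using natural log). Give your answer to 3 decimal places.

0.937

H' = −Σ pᵢ ln pᵢ = −((-0.34579) + (-0.22089) + (-0.36739) + (-0.26523) + (-0.30866)) = 1.50796 (working shown to 5 dp, full precision carried).
With S = 5 species, ln S = 1.60944, so J = 1.50796/1.60944 = 0.93695, i.e. 0.937 to 3 decimal places.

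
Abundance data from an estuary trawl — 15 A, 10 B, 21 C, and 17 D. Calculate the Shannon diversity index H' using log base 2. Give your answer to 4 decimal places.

Total N = 15+10+21+17 = 63, so the proportions are 0.238095, 0.15873, 0.333333, 0.269841 (working shown to 6 dp, full precision carried).
Each pᵢ log₂ pᵢ term: 0.238095×(-2.070389)=-0.492950, 0.15873×(-2.655352)=-0.421484, 0.333333×(-1.584963)=-0.528321, 0.269841×(-1.889817)=-0.509951.
Sum = -1.952706, so H' = 1.9527.

1.9527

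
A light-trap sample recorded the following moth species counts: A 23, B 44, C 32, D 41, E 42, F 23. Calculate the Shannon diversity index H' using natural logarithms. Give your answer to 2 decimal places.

Total N = 23+44+32+41+42+23 = 205, so the proportions are 0.1122, 0.2146, 0.1561, 0.2, 0.2049, 0.1122 (working shown to 4 dp, full precision carried).
Each pᵢ ln pᵢ term: 0.1122×(-2.1875)=-0.2454, 0.2146×(-1.5388)=-0.3303, 0.1561×(-1.8573)=-0.2899, 0.2×(-1.6094)=-0.3219, 0.2049×(-1.5853)=-0.3248, 0.1122×(-2.1875)=-0.2454.
Sum = -1.7577, so H' = 1.76.

1.76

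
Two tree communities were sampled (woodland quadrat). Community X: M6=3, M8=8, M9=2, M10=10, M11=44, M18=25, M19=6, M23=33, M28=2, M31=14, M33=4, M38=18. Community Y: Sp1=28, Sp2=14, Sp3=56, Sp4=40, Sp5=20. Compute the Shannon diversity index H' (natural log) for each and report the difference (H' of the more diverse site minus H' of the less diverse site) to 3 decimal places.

Community X: N=169, proportions 0.01775, 0.04734, 0.01183, 0.05917, 0.26036, 0.14793, 0.0355, 0.19527, 0.01183, 0.08284, 0.02367, 0.10651, giving H' = 2.09227 (working shown to 5 dp, full precision carried).
Community Y: N=158, proportions 0.17722, 0.08861, 0.35443, 0.25316, 0.12658, giving H' = 1.49843.
Difference = |2.09227 − 1.49843| = 0.59384, i.e. 0.594 to 3 decimal places.

0.594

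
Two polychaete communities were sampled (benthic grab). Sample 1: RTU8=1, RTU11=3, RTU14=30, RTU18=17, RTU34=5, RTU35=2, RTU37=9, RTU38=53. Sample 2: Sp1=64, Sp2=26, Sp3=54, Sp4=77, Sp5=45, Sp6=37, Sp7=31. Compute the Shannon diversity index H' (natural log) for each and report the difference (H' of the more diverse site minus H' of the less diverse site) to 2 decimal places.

Sample 1: N=120, proportions 0.008333, 0.025, 0.25, 0.141667, 0.041667, 0.016667, 0.075, 0.441667, giving H' = 1.511405 (working shown to 6 dp, full precision carried).
Sample 2: N=334, proportions 0.191617, 0.077844, 0.161677, 0.230539, 0.134731, 0.110778, 0.092814, giving H' = 1.882654.
Difference = |1.511405 − 1.882654| = 0.371249, i.e. 0.37 to 2 decimal places.

0.37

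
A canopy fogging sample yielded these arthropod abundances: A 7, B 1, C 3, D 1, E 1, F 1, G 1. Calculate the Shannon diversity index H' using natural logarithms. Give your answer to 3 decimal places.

Total N = 7+1+3+1+1+1+1 = 15, so the proportions are 0.46667, 0.06667, 0.2, 0.06667, 0.06667, 0.06667, 0.06667 (working shown to 5 dp, full precision carried).
Each pᵢ ln pᵢ term: 0.46667×(-0.76214)=-0.35567, 0.06667×(-2.70805)=-0.18054, 0.2×(-1.60944)=-0.32189, 0.06667×(-2.70805)=-0.18054, 0.06667×(-2.70805)=-0.18054, 0.06667×(-2.70805)=-0.18054, 0.06667×(-2.70805)=-0.18054.
Sum = -1.58024, so H' = 1.580.

1.580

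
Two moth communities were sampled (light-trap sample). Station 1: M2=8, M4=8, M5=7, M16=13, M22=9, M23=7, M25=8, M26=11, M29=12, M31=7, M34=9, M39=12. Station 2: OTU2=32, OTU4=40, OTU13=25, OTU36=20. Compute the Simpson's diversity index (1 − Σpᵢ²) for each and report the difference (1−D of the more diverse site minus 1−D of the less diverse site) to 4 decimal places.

Station 1: N=111, proportions 0.072072, 0.072072, 0.063063, 0.117117, 0.081081, 0.063063, 0.072072, 0.099099, 0.108108, 0.063063, 0.081081, 0.108108, giving 1−D = 0.912426 (working shown to 6 dp, full precision carried).
Station 2: N=117, proportions 0.273504, 0.34188, 0.213675, 0.17094, giving 1−D = 0.733436.
Difference = |0.912426 − 0.733436| = 0.178990, i.e. 0.1790 to 4 decimal places.

0.1790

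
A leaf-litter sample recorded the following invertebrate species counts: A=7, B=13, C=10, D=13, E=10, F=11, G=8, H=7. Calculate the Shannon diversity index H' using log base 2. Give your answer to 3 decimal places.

2.962

Total N = 7+13+10+13+10+11+8+7 = 79, so the proportions are 0.08861, 0.16456, 0.12658, 0.16456, 0.12658, 0.13924, 0.10127, 0.08861 (working shown to 5 dp, full precision carried).
Each pᵢ log₂ pᵢ term: 0.08861×(-3.49643)=-0.30981, 0.16456×(-2.60334)=-0.42840, 0.12658×(-2.98185)=-0.37745, 0.16456×(-2.60334)=-0.42840, 0.12658×(-2.98185)=-0.37745, 0.13924×(-2.84435)=-0.39605, 0.10127×(-3.30378)=-0.33456, 0.08861×(-3.49643)=-0.30981.
Sum = -2.96192, so H' = 2.962.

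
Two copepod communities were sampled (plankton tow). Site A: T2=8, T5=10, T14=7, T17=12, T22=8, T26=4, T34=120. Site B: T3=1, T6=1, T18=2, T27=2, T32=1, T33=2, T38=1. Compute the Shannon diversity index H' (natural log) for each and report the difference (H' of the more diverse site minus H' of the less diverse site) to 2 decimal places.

Site A: N=169, proportions 0.0473, 0.0592, 0.0414, 0.071, 0.0473, 0.0237, 0.7101, giving H' = 1.1075 (working shown to 4 dp, full precision carried).
Site B: N=10, proportions 0.1, 0.1, 0.2, 0.2, 0.1, 0.2, 0.1, giving H' = 1.8867.
Difference = |1.1075 − 1.8867| = 0.7792, i.e. 0.78 to 2 decimal places.

0.78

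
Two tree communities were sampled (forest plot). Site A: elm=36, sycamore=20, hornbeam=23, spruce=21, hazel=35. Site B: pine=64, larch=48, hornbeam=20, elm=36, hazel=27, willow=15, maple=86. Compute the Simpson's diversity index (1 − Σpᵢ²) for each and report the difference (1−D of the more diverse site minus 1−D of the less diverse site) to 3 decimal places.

Site A: N=135, proportions 0.26667, 0.14815, 0.17037, 0.15556, 0.25926, giving 1−D = 0.78650 (working shown to 5 dp, full precision carried).
Site B: N=296, proportions 0.21622, 0.16216, 0.06757, 0.12162, 0.09122, 0.05068, 0.29054, giving 1−D = 0.81229.
Difference = |0.78650 − 0.81229| = 0.02579, i.e. 0.026 to 3 decimal places.

0.026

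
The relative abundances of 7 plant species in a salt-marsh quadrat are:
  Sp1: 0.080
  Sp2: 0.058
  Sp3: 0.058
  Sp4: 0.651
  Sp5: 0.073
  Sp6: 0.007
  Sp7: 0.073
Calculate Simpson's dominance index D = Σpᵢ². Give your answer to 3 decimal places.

0.448

D = 0.08² + 0.058² + 0.058² + 0.651² + 0.073² + 0.007² + 0.073² = 0.00640 + 0.00336 + 0.00336 + 0.42380 + 0.00533 + 0.00005 + 0.00533 = 0.44764 (working shown to 5 dp, full precision carried).
To 3 decimal places, D = 0.448.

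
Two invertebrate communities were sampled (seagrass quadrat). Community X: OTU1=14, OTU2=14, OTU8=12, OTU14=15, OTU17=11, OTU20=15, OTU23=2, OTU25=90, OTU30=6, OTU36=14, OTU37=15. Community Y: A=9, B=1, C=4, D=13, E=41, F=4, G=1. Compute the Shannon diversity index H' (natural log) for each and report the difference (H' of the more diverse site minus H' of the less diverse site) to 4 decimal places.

Community X: N=208, proportions 0.067308, 0.067308, 0.057692, 0.072115, 0.052885, 0.072115, 0.009615, 0.432692, 0.028846, 0.067308, 0.072115, giving H' = 1.943220 (working shown to 6 dp, full precision carried).
Community Y: N=73, proportions 0.123288, 0.013699, 0.054795, 0.178082, 0.561644, 0.054795, 0.013699, giving H' = 1.325169.
Difference = |1.943220 − 1.325169| = 0.618051, i.e. 0.6181 to 4 decimal places.

0.6181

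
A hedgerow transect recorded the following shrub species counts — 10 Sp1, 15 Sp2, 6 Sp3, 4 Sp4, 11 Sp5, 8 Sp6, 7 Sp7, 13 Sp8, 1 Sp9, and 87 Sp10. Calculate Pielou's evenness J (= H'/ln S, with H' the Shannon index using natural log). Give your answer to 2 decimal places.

0.71

Total N = 10+15+6+4+11+8+7+13+1+87 = 162, so the proportions are 0.0617, 0.0926, 0.037, 0.0247, 0.0679, 0.0494, 0.0432, 0.0802, 0.0062, 0.537 (working shown to 4 dp, full precision carried).
H' = −Σ pᵢ ln pᵢ = −((-0.1719) + (-0.2203) + (-0.1221) + (-0.0914) + (-0.1826) + (-0.1486) + (-0.1358) + (-0.2024) + (-0.0314) + (-0.3339)) = 1.6403.
With S = 10 species, ln S = 2.3026, so J = 1.6403/2.3026 = 0.7124, i.e. 0.71 to 2 decimal places.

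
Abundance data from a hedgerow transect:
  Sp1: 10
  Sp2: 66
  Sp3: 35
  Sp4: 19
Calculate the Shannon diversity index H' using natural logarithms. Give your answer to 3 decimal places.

1.176

Total N = 10+66+35+19 = 130, so the proportions are 0.07692, 0.50769, 0.26923, 0.14615 (working shown to 5 dp, full precision carried).
Each pᵢ ln pᵢ term: 0.07692×(-2.56495)=-0.19730, 0.50769×(-0.67788)=-0.34415, 0.26923×(-1.31219)=-0.35328, 0.14615×(-1.92310)=-0.28107.
Sum = -1.17581, so H' = 1.176.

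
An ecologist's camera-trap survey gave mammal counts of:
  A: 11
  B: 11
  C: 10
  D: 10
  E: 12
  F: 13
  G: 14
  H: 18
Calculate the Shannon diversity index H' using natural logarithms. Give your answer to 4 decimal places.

Total N = 11+11+10+10+12+13+14+18 = 99, so the proportions are 0.111111, 0.111111, 0.10101, 0.10101, 0.121212, 0.131313, 0.141414, 0.181818 (working shown to 6 dp, full precision carried).
Each pᵢ ln pᵢ term: 0.111111×(-2.197225)=-0.244136, 0.111111×(-2.197225)=-0.244136, 0.10101×(-2.292535)=-0.231569, 0.10101×(-2.292535)=-0.231569, 0.121212×(-2.110213)=-0.255783, 0.131313×(-2.030170)=-0.266588, 0.141414×(-1.956063)=-0.276615, 0.181818×(-1.704748)=-0.309954.
Sum = -2.060351, so H' = 2.0604.

2.0604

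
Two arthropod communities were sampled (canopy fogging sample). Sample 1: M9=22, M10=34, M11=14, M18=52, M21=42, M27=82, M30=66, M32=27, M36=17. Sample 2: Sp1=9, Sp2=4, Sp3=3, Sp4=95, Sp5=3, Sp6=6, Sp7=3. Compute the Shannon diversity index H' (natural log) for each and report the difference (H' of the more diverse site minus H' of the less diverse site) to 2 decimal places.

1.13

Sample 1: N=356, proportions 0.0618, 0.0955, 0.0393, 0.1461, 0.118, 0.2303, 0.1854, 0.0758, 0.0478, giving H' = 2.0482 (working shown to 4 dp, full precision carried).
Sample 2: N=123, proportions 0.0732, 0.0325, 0.0244, 0.7724, 0.0244, 0.0488, 0.0244, giving H' = 0.9213.
Difference = |2.0482 − 0.9213| = 1.1269, i.e. 1.13 to 2 decimal places.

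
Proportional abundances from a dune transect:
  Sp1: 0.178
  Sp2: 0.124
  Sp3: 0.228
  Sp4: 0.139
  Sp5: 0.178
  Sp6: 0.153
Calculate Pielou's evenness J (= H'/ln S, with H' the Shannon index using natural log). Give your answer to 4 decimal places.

H' = −Σ pᵢ ln pᵢ = −((-0.307223) + (-0.258847) + (-0.337077) + (-0.274286) + (-0.307223) + (-0.287230)) = 1.771886 (working shown to 6 dp, full precision carried).
With S = 6 species, ln S = 1.791759, so J = 1.771886/1.791759 = 0.988908, i.e. 0.9889 to 4 decimal places.

0.9889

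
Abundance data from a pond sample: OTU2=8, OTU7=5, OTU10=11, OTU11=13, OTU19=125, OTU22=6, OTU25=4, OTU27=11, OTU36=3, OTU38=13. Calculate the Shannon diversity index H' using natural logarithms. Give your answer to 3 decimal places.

1.438

Total N = 8+5+11+13+125+6+4+11+3+13 = 199, so the proportions are 0.0402, 0.02513, 0.05528, 0.06533, 0.62814, 0.03015, 0.0201, 0.05528, 0.01508, 0.06533 (working shown to 5 dp, full precision carried).
Each pᵢ ln pᵢ term: 0.0402×(-3.21386)=-0.12920, 0.02513×(-3.68387)=-0.09256, 0.05528×(-2.89541)=-0.16005, 0.06533×(-2.72836)=-0.17823, 0.62814×(-0.46499)=-0.29208, 0.03015×(-3.50155)=-0.10557, 0.0201×(-3.90701)=-0.07853, 0.05528×(-2.89541)=-0.16005, 0.01508×(-4.19469)=-0.06324, 0.06533×(-2.72836)=-0.17823.
Sum = -1.43775, so H' = 1.438.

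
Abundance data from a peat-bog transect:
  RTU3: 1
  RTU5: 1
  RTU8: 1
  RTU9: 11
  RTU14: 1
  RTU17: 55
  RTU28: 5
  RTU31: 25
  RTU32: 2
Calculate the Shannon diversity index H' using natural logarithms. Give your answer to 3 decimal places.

Total N = 1+1+1+11+1+55+5+25+2 = 102, so the proportions are 0.0098, 0.0098, 0.0098, 0.10784, 0.0098, 0.53922, 0.04902, 0.2451, 0.01961 (working shown to 5 dp, full precision carried).
Each pᵢ ln pᵢ term: 0.0098×(-4.62497)=-0.04534, 0.0098×(-4.62497)=-0.04534, 0.0098×(-4.62497)=-0.04534, 0.10784×(-2.22708)=-0.24018, 0.0098×(-4.62497)=-0.04534, 0.53922×(-0.61764)=-0.33304, 0.04902×(-3.01553)=-0.14782, 0.2451×(-1.40610)=-0.34463, 0.01961×(-3.93183)=-0.07709.
Sum = -1.32413, so H' = 1.324.

1.324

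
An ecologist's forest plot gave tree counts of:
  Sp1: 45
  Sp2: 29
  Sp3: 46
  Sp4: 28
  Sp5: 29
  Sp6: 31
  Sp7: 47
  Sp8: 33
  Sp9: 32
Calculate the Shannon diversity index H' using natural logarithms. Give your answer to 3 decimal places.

Total N = 45+29+46+28+29+31+47+33+32 = 320, so the proportions are 0.14062, 0.09062, 0.14375, 0.0875, 0.09062, 0.09688, 0.14688, 0.10312, 0.1 (working shown to 5 dp, full precision carried).
Each pᵢ ln pᵢ term: 0.14062×(-1.96166)=-0.27586, 0.09062×(-2.40103)=-0.21759, 0.14375×(-1.93968)=-0.27883, 0.0875×(-2.43612)=-0.21316, 0.09062×(-2.40103)=-0.21759, 0.09688×(-2.33433)=-0.22614, 0.14688×(-1.91817)=-0.28173, 0.10312×(-2.27181)=-0.23428, 0.1×(-2.30259)=-0.23026.
Sum = -2.17544, so H' = 2.175.

2.175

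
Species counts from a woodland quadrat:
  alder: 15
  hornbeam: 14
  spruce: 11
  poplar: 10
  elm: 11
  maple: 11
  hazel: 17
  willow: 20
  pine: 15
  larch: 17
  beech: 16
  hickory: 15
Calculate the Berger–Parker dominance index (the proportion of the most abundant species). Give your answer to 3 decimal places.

0.116

Total N = 15+14+11+10+11+11+17+20+15+17+16+15 = 172, so the proportions are 0.08721, 0.0814, 0.06395, 0.05814, 0.06395, 0.06395, 0.09884, 0.11628, 0.08721, 0.09884, 0.09302, 0.08721 (working shown to 5 dp, full precision carried).
The largest proportion is 0.11628, i.e. d = 0.116 to 3 decimal places.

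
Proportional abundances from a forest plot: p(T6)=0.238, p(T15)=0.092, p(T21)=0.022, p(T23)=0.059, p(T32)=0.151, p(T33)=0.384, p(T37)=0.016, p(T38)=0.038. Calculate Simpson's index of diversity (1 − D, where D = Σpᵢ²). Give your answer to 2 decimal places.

D = 0.238² + 0.092² + 0.022² + 0.059² + 0.151² + 0.384² + 0.016² + 0.038² = 0.0566 + 0.0085 + 0.0005 + 0.0035 + 0.0228 + 0.1475 + 0.0003 + 0.0014 = 0.2410 (working shown to 4 dp, full precision carried).
So 1 − D = 0.7590, i.e. 0.76 to 2 decimal places.

0.76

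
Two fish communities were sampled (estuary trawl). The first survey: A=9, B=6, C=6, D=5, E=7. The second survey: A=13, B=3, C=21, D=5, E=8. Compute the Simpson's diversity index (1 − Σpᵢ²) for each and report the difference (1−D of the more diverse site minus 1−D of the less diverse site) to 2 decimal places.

0.07

The first survey: N=33, proportions 0.2727, 0.1818, 0.1818, 0.1515, 0.2121, giving 1−D = 0.7916 (working shown to 4 dp, full precision carried).
The second survey: N=50, proportions 0.26, 0.06, 0.42, 0.1, 0.16, giving 1−D = 0.7168.
Difference = |0.7916 − 0.7168| = 0.0748, i.e. 0.07 to 2 decimal places.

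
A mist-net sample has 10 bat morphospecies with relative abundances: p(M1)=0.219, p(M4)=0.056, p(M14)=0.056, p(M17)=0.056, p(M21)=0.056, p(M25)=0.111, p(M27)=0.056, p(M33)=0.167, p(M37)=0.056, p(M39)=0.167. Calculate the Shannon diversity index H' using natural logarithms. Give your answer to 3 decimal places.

Each pᵢ ln pᵢ term (working shown to 5 dp, full precision carried): 0.219×(-1.51868)=-0.33259, 0.056×(-2.88240)=-0.16141, 0.056×(-2.88240)=-0.16141, 0.056×(-2.88240)=-0.16141, 0.056×(-2.88240)=-0.16141, 0.111×(-2.19823)=-0.24400, 0.056×(-2.88240)=-0.16141, 0.167×(-1.78976)=-0.29889, 0.056×(-2.88240)=-0.16141, 0.167×(-1.78976)=-0.29889.
Sum = -2.14286, so H' = 2.143.

2.143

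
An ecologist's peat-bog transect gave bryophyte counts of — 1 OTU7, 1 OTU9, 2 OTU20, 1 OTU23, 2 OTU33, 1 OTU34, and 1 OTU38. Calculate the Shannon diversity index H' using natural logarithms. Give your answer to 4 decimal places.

1.8892

Total N = 1+1+2+1+2+1+1 = 9, so the proportions are 0.111111, 0.111111, 0.222222, 0.111111, 0.222222, 0.111111, 0.111111 (working shown to 6 dp, full precision carried).
Each pᵢ ln pᵢ term: 0.111111×(-2.197225)=-0.244136, 0.111111×(-2.197225)=-0.244136, 0.222222×(-1.504077)=-0.334239, 0.111111×(-2.197225)=-0.244136, 0.222222×(-1.504077)=-0.334239, 0.111111×(-2.197225)=-0.244136, 0.111111×(-2.197225)=-0.244136.
Sum = -1.889159, so H' = 1.8892.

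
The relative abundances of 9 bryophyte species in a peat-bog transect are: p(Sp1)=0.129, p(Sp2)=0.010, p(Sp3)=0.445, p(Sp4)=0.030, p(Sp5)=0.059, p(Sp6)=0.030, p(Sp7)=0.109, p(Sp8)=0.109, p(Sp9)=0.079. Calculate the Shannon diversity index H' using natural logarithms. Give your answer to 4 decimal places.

Each pᵢ ln pᵢ term (working shown to 6 dp, full precision carried): 0.129×(-2.047943)=-0.264185, 0.01×(-4.605170)=-0.046052, 0.445×(-0.809681)=-0.360308, 0.03×(-3.506558)=-0.105197, 0.059×(-2.830218)=-0.166983, 0.03×(-3.506558)=-0.105197, 0.109×(-2.216407)=-0.241588, 0.109×(-2.216407)=-0.241588, 0.079×(-2.538307)=-0.200526.
Sum = -1.731624, so H' = 1.7316.

1.7316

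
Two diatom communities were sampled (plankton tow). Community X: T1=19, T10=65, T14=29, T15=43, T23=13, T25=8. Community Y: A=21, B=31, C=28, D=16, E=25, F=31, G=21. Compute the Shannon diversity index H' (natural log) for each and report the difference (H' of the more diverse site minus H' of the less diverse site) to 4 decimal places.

Community X: N=177, proportions 0.107345, 0.367232, 0.163842, 0.242938, 0.073446, 0.045198, giving H' = 1.579299 (working shown to 6 dp, full precision carried).
Community Y: N=173, proportions 0.121387, 0.179191, 0.16185, 0.092486, 0.144509, 0.179191, 0.121387, giving H' = 1.922585.
Difference = |1.579299 − 1.922585| = 0.343286, i.e. 0.3433 to 4 decimal places.

0.3433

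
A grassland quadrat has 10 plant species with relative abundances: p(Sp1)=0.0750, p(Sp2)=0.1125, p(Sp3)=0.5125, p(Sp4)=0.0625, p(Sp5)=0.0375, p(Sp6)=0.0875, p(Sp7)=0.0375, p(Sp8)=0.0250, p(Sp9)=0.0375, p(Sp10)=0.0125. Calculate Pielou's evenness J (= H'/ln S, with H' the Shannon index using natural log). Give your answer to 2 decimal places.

H' = −Σ pᵢ ln pᵢ = −((-0.1943) + (-0.2458) + (-0.3426) + (-0.1733) + (-0.1231) + (-0.2132) + (-0.1231) + (-0.0922) + (-0.1231) + (-0.0548)) = 1.6855 (working shown to 4 dp, full precision carried).
With S = 10 species, ln S = 2.3026, so J = 1.6855/2.3026 = 0.7320, i.e. 0.73 to 2 decimal places.

0.73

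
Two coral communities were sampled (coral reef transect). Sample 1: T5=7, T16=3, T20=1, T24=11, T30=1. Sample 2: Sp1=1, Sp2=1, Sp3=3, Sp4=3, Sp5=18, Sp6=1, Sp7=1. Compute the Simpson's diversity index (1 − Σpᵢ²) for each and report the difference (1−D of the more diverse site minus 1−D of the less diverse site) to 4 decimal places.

Sample 1: N=23, proportions 0.304348, 0.130435, 0.043478, 0.478261, 0.043478, giving 1−D = 0.657845 (working shown to 6 dp, full precision carried).
Sample 2: N=28, proportions 0.035714, 0.035714, 0.107143, 0.107143, 0.642857, 0.035714, 0.035714, giving 1−D = 0.558673.
Difference = |0.657845 − 0.558673| = 0.099172, i.e. 0.0992 to 4 decimal places.

0.0992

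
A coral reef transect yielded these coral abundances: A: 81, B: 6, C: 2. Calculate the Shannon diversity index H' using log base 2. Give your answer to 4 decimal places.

Total N = 81+6+2 = 89, so the proportions are 0.910112, 0.067416, 0.022472 (working shown to 6 dp, full precision carried).
Each pᵢ log₂ pᵢ term: 0.910112×(-0.135883)=-0.123669, 0.067416×(-3.890771)=-0.262299, 0.022472×(-5.475733)=-0.123050.
Sum = -0.509019, so H' = 0.5090.

0.5090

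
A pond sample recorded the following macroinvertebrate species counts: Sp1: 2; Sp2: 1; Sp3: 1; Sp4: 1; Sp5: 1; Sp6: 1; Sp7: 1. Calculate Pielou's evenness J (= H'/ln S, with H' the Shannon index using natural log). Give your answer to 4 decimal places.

Total N = 2+1+1+1+1+1+1 = 8, so the proportions are 0.25, 0.125, 0.125, 0.125, 0.125, 0.125, 0.125 (working shown to 6 dp, full precision carried).
H' = −Σ pᵢ ln pᵢ = −((-0.346574) + (-0.259930) + (-0.259930) + (-0.259930) + (-0.259930) + (-0.259930) + (-0.259930)) = 1.906155.
With S = 7 species, ln S = 1.945910, so J = 1.906155/1.945910 = 0.979570, i.e. 0.9796 to 4 decimal places.

0.9796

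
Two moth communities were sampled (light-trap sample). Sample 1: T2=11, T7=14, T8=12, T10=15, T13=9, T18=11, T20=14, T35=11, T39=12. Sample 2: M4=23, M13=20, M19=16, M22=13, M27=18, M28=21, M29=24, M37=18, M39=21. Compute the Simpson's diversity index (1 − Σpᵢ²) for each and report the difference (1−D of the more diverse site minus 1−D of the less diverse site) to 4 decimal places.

Sample 1: N=109, proportions 0.100917, 0.12844, 0.110092, 0.137615, 0.082569, 0.100917, 0.12844, 0.100917, 0.110092, giving 1−D = 0.886457 (working shown to 6 dp, full precision carried).
Sample 2: N=174, proportions 0.132184, 0.114943, 0.091954, 0.074713, 0.103448, 0.12069, 0.137931, 0.103448, 0.12069, giving 1−D = 0.885718.
Difference = |0.886457 − 0.885718| = 0.000739, i.e. 0.0007 to 4 decimal places.

0.0007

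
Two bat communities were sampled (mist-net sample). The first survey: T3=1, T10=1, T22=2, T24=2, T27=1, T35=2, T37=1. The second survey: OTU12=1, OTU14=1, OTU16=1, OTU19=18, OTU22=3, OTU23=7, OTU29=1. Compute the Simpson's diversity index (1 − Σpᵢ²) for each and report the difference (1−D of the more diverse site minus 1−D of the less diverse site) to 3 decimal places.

The first survey: N=10, proportions 0.1, 0.1, 0.2, 0.2, 0.1, 0.2, 0.1, giving 1−D = 0.84000 (working shown to 5 dp, full precision carried).
The second survey: N=32, proportions 0.03125, 0.03125, 0.03125, 0.5625, 0.09375, 0.21875, 0.03125, giving 1−D = 0.62305.
Difference = |0.84000 − 0.62305| = 0.21695, i.e. 0.217 to 3 decimal places.

0.217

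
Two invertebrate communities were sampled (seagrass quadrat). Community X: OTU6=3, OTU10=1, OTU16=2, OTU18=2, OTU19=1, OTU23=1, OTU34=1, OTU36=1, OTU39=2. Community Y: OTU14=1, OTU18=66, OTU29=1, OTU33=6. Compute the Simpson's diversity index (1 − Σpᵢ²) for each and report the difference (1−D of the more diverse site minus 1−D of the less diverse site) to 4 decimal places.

0.6698

Community X: N=14, proportions 0.21428571, 0.07142857, 0.14285714, 0.14285714, 0.07142857, 0.07142857, 0.07142857, 0.07142857, 0.14285714, giving 1−D = 0.86734694 (working shown to 8 dp, full precision carried).
Community Y: N=74, proportions 0.01351351, 0.89189189, 0.01351351, 0.08108108, giving 1−D = 0.19758948.
Difference = |0.86734694 − 0.19758948| = 0.66975746, i.e. 0.6698 to 4 decimal places.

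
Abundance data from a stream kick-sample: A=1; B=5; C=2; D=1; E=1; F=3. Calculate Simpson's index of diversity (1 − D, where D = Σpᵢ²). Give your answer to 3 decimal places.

0.757

Total N = 1+5+2+1+1+3 = 13, so the proportions are 0.07692, 0.38462, 0.15385, 0.07692, 0.07692, 0.23077 (working shown to 5 dp, full precision carried).
D = 0.07692² + 0.38462² + 0.15385² + 0.07692² + 0.07692² + 0.23077² = 0.00592 + 0.14793 + 0.02367 + 0.00592 + 0.00592 + 0.05325 = 0.24260.
So 1 − D = 0.75740, i.e. 0.757 to 3 decimal places.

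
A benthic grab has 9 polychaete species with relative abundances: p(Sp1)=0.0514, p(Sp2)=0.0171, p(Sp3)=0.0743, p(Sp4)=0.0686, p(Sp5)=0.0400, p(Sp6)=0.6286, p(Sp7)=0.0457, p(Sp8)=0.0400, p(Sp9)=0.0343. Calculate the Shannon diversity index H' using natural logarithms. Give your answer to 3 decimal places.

1.405

Each pᵢ ln pᵢ term (working shown to 5 dp, full precision carried): 0.0514×(-2.96812)=-0.15256, 0.0171×(-4.06868)=-0.06957, 0.0743×(-2.59964)=-0.19315, 0.0686×(-2.67946)=-0.18381, 0.04×(-3.21888)=-0.12876, 0.6286×(-0.46426)=-0.29183, 0.0457×(-3.08566)=-0.14101, 0.04×(-3.21888)=-0.12876, 0.0343×(-3.37261)=-0.11568.
Sum = -1.40514, so H' = 1.405.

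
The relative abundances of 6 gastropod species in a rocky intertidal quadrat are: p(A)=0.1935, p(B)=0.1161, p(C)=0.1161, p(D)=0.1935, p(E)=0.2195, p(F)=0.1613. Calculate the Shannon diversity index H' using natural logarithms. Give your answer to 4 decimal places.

Each pᵢ ln pᵢ term (working shown to 6 dp, full precision carried): 0.1935×(-1.642478)=-0.317819, 0.1161×(-2.153303)=-0.249999, 0.1161×(-2.153303)=-0.249999, 0.1935×(-1.642478)=-0.317819, 0.2195×(-1.516403)=-0.332850, 0.1613×(-1.824489)=-0.294290.
Sum = -1.762777, so H' = 1.7628.

1.7628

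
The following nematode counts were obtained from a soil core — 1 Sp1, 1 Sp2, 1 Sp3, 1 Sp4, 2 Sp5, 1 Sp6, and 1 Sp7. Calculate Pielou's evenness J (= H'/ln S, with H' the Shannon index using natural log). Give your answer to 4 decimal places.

0.9796

Total N = 1+1+1+1+2+1+1 = 8, so the proportions are 0.125, 0.125, 0.125, 0.125, 0.25, 0.125, 0.125 (working shown to 6 dp, full precision carried).
H' = −Σ pᵢ ln pᵢ = −((-0.259930) + (-0.259930) + (-0.259930) + (-0.259930) + (-0.346574) + (-0.259930) + (-0.259930)) = 1.906155.
With S = 7 species, ln S = 1.945910, so J = 1.906155/1.945910 = 0.979570, i.e. 0.9796 to 4 decimal places.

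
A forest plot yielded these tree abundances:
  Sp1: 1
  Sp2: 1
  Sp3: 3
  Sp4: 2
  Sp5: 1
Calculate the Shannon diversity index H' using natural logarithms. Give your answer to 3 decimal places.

1.494

Total N = 1+1+3+2+1 = 8, so the proportions are 0.125, 0.125, 0.375, 0.25, 0.125 (working shown to 5 dp, full precision carried).
Each pᵢ ln pᵢ term: 0.125×(-2.07944)=-0.25993, 0.125×(-2.07944)=-0.25993, 0.375×(-0.98083)=-0.36781, 0.25×(-1.38629)=-0.34657, 0.125×(-2.07944)=-0.25993.
Sum = -1.49418, so H' = 1.494.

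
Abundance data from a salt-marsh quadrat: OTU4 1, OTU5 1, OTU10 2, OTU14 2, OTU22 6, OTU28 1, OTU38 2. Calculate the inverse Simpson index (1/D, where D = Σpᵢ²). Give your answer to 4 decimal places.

4.4118

Total N = 1+1+2+2+6+1+2 = 15, so the proportions are 0.06666667, 0.06666667, 0.13333333, 0.13333333, 0.4, 0.06666667, 0.13333333 (working shown to 8 dp, full precision carried).
D = 0.06666667² + 0.06666667² + 0.13333333² + 0.13333333² + 0.4² + 0.06666667² + 0.13333333² = 0.00444444 + 0.00444444 + 0.01777778 + 0.01777778 + 0.16000000 + 0.00444444 + 0.01777778 = 0.22666667.
So 1/D = 4.411765, i.e. 4.4118 to 4 decimal places.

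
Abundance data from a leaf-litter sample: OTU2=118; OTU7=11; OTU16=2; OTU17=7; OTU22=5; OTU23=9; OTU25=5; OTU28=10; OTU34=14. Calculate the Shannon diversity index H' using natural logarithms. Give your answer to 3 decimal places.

1.330

Total N = 118+11+2+7+5+9+5+10+14 = 181, so the proportions are 0.65193, 0.06077, 0.01105, 0.03867, 0.02762, 0.04972, 0.02762, 0.05525, 0.07735 (working shown to 5 dp, full precision carried).
Each pᵢ ln pᵢ term: 0.65193×(-0.42781)=-0.27891, 0.06077×(-2.80060)=-0.17020, 0.01105×(-4.50535)=-0.04978, 0.03867×(-3.25259)=-0.12579, 0.02762×(-3.58906)=-0.09915, 0.04972×(-3.00127)=-0.14923, 0.02762×(-3.58906)=-0.09915, 0.05525×(-2.89591)=-0.16000, 0.07735×(-2.55944)=-0.19797.
Sum = -1.33017, so H' = 1.330.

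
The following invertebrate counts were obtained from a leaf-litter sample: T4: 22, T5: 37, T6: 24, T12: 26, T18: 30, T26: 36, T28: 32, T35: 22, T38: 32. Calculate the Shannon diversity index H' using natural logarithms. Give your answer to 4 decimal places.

2.1797

Total N = 22+37+24+26+30+36+32+22+32 = 261, so the proportions are 0.084291, 0.141762, 0.091954, 0.099617, 0.114943, 0.137931, 0.122605, 0.084291, 0.122605 (working shown to 6 dp, full precision carried).
Each pᵢ ln pᵢ term: 0.084291×(-2.473478)=-0.208492, 0.141762×(-1.953602)=-0.276947, 0.091954×(-2.386467)=-0.219445, 0.099617×(-2.306424)=-0.229759, 0.114943×(-2.163323)=-0.248658, 0.137931×(-1.981001)=-0.273242, 0.122605×(-2.098785)=-0.257322, 0.084291×(-2.473478)=-0.208492, 0.122605×(-2.098785)=-0.257322.
Sum = -2.179680, so H' = 2.1797.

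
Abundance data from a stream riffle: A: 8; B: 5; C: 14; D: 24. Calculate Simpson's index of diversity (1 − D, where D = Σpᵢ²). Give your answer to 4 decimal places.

Total N = 8+5+14+24 = 51, so the proportions are 0.156863, 0.098039, 0.27451, 0.470588 (working shown to 6 dp, full precision carried).
D = 0.156863² + 0.098039² + 0.27451² + 0.470588² = 0.024606 + 0.009612 + 0.075356 + 0.221453 = 0.331027.
So 1 − D = 0.668973, i.e. 0.6690 to 4 decimal places.

0.6690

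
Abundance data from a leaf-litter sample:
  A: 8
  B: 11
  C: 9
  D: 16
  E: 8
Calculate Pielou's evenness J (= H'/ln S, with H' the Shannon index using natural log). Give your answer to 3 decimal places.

0.976

Total N = 8+11+9+16+8 = 52, so the proportions are 0.15385, 0.21154, 0.17308, 0.30769, 0.15385 (working shown to 5 dp, full precision carried).
H' = −Σ pᵢ ln pᵢ = −((-0.28797) + (-0.32859) + (-0.30358) + (-0.36266) + (-0.28797)) = 1.57078.
With S = 5 species, ln S = 1.60944, so J = 1.57078/1.60944 = 0.97598, i.e. 0.976 to 3 decimal places.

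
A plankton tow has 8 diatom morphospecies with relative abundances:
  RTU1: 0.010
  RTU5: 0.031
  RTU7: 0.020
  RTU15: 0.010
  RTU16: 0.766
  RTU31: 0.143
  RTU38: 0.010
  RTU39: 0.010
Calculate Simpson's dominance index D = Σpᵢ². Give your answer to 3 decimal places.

D = 0.01² + 0.031² + 0.02² + 0.01² + 0.766² + 0.143² + 0.01² + 0.01² = 0.00010 + 0.00096 + 0.00040 + 0.00010 + 0.58676 + 0.02045 + 0.00010 + 0.00010 = 0.60897 (working shown to 5 dp, full precision carried).
To 3 decimal places, D = 0.609.

0.609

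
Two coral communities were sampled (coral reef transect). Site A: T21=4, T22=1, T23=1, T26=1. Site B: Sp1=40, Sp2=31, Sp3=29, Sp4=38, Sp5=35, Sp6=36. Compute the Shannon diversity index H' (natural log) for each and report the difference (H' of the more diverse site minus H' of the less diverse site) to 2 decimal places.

0.63

Site A: N=7, proportions 0.5714, 0.1429, 0.1429, 0.1429, giving H' = 1.1537 (working shown to 4 dp, full precision carried).
Site B: N=209, proportions 0.1914, 0.1483, 0.1388, 0.1818, 0.1675, 0.1722, giving H' = 1.7857.
Difference = |1.1537 − 1.7857| = 0.6320, i.e. 0.63 to 2 decimal places.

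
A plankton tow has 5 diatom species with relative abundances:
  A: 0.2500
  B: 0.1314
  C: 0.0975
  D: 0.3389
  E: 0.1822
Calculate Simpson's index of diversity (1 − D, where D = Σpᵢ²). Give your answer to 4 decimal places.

0.7627

D = 0.25² + 0.1314² + 0.0975² + 0.3389² + 0.1822² = 0.062500 + 0.017266 + 0.009506 + 0.114853 + 0.033197 = 0.237322 (working shown to 6 dp, full precision carried).
So 1 − D = 0.762678, i.e. 0.7627 to 4 decimal places.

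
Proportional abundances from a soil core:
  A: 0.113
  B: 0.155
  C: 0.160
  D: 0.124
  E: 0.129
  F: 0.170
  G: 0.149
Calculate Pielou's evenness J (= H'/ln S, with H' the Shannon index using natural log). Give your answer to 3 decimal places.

H' = −Σ pᵢ ln pᵢ = −((-0.24638) + (-0.28897) + (-0.29321) + (-0.25885) + (-0.26418) + (-0.30123) + (-0.28367)) = 1.93650 (working shown to 5 dp, full precision carried).
With S = 7 species, ln S = 1.94591, so J = 1.93650/1.94591 = 0.99516, i.e. 0.995 to 3 decimal places.

0.995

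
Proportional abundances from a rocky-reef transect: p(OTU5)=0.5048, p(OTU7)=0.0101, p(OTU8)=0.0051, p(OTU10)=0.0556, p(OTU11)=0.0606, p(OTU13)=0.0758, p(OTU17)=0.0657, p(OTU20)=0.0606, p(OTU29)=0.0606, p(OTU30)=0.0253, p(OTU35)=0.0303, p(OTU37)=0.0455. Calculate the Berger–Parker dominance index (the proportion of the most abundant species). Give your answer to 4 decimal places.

0.5048

The largest proportion is 0.5048, i.e. d = 0.5048 to 4 decimal places.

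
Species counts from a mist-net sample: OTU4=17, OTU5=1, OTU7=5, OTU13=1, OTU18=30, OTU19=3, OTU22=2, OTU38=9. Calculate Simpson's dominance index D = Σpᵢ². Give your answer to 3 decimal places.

0.283

Total N = 17+1+5+1+30+3+2+9 = 68, so the proportions are 0.25, 0.01471, 0.07353, 0.01471, 0.44118, 0.04412, 0.02941, 0.13235 (working shown to 5 dp, full precision carried).
D = 0.25² + 0.01471² + 0.07353² + 0.01471² + 0.44118² + 0.04412² + 0.02941² + 0.13235² = 0.06250 + 0.00022 + 0.00541 + 0.00022 + 0.19464 + 0.00195 + 0.00087 + 0.01752 = 0.28330.
To 3 decimal places, D = 0.283.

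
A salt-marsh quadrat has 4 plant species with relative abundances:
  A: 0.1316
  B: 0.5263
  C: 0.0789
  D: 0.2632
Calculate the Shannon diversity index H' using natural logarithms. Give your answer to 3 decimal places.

Each pᵢ ln pᵢ term (working shown to 5 dp, full precision carried): 0.1316×(-2.02799)=-0.26688, 0.5263×(-0.64188)=-0.33782, 0.0789×(-2.53957)=-0.20037, 0.2632×(-1.33484)=-0.35133.
Sum = -1.15641, so H' = 1.156.

1.156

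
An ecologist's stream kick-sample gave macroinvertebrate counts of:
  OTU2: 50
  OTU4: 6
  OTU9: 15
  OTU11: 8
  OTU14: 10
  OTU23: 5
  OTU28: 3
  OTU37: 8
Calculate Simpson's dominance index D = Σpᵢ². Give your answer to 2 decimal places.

Total N = 50+6+15+8+10+5+3+8 = 105, so the proportions are 0.4762, 0.0571, 0.1429, 0.0762, 0.0952, 0.0476, 0.0286, 0.0762 (working shown to 4 dp, full precision carried).
D = 0.4762² + 0.0571² + 0.1429² + 0.0762² + 0.0952² + 0.0476² + 0.0286² + 0.0762² = 0.2268 + 0.0033 + 0.0204 + 0.0058 + 0.0091 + 0.0023 + 0.0008 + 0.0058 = 0.2742.
To 2 decimal places, D = 0.27.

0.27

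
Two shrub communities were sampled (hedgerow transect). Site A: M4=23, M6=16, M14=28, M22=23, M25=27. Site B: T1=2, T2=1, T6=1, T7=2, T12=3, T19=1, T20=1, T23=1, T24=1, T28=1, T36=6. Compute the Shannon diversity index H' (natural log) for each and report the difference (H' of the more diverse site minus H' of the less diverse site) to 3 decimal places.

Site A: N=117, proportions 0.19658, 0.13675, 0.23932, 0.19658, 0.23077, giving H' = 1.59223 (working shown to 5 dp, full precision carried).
Site B: N=20, proportions 0.1, 0.05, 0.05, 0.1, 0.15, 0.05, 0.05, 0.05, 0.05, 0.05, 0.3, giving H' = 2.15478.
Difference = |1.59223 − 2.15478| = 0.56255, i.e. 0.563 to 3 decimal places.

0.563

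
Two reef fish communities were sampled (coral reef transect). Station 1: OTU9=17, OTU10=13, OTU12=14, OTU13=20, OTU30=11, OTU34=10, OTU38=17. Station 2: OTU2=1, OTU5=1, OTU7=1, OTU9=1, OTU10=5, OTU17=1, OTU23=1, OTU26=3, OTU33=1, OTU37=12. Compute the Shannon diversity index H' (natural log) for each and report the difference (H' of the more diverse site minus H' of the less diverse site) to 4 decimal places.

0.1484

Station 1: N=102, proportions 0.166667, 0.127451, 0.137255, 0.196078, 0.107843, 0.098039, 0.166667, giving H' = 1.919701 (working shown to 6 dp, full precision carried).
Station 2: N=27, proportions 0.037037, 0.037037, 0.037037, 0.037037, 0.185185, 0.037037, 0.037037, 0.111111, 0.037037, 0.444444, giving H' = 1.771322.
Difference = |1.919701 − 1.771322| = 0.148379, i.e. 0.1484 to 4 decimal places.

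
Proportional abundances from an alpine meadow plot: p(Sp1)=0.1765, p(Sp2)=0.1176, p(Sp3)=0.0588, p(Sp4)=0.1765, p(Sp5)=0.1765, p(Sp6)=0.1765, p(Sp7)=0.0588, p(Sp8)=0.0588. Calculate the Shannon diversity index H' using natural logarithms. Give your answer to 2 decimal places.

Each pᵢ ln pᵢ term (working shown to 4 dp, full precision carried): 0.1765×(-1.7344)=-0.3061, 0.1176×(-2.1405)=-0.2517, 0.0588×(-2.8336)=-0.1666, 0.1765×(-1.7344)=-0.3061, 0.1765×(-1.7344)=-0.3061, 0.1765×(-1.7344)=-0.3061, 0.0588×(-2.8336)=-0.1666, 0.0588×(-2.8336)=-0.1666.
Sum = -1.9761, so H' = 1.98.

1.98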